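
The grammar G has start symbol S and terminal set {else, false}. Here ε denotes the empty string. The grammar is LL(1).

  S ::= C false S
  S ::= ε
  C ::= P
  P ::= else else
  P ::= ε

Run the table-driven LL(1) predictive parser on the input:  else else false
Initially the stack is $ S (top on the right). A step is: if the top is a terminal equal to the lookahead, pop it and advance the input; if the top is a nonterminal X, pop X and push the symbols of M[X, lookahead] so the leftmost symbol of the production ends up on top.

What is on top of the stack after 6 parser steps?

     Stack                Input              Action
  1  $ S                  else else false $  expand S ::= C false S
  2  $ S false C          else else false $  expand C ::= P
  3  $ S false P          else else false $  expand P ::= else else
  4  $ S false else else  else else false $  match else
  5  $ S false else       else false $       match else
  6  $ S false            false $            match false
Stack after step 6: $ S (top = S).

S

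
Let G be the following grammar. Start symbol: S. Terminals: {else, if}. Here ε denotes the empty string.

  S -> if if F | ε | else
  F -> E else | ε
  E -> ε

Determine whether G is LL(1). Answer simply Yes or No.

FIRST(S) = {ε, else, if}
FIRST(F) = {ε, else}
FIRST(E) = {ε}
FOLLOW(S) = {$}
FOLLOW(F) = {$}
FOLLOW(E) = {else}
Each cell of M receives at most one production.

Yes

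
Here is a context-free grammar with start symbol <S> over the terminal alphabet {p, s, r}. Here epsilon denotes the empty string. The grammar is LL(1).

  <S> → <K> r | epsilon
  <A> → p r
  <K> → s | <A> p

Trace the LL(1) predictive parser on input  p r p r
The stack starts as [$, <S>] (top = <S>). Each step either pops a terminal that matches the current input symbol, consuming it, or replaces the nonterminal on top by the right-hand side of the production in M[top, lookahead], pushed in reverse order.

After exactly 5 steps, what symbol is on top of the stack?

p

step 1: stack=$ <S>  input=p r p r $  — expand <S> → <K> r
step 2: stack=$ r <K>  input=p r p r $  — expand <K> → <A> p
step 3: stack=$ r p <A>  input=p r p r $  — expand <A> → p r
step 4: stack=$ r p r p  input=p r p r $  — match p
step 5: stack=$ r p r  input=r p r $  — match r
Stack after step 5: $ r p (top = p).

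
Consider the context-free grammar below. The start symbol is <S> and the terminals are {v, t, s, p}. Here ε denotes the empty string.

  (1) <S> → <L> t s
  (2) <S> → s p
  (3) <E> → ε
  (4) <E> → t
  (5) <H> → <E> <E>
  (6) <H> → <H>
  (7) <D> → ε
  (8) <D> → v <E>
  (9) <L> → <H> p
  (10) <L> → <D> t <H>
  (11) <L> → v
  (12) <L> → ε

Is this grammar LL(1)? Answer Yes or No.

No

FIRST(<S>) = {p, s, t, v}
FIRST(<E>) = {ε, t}
FIRST(<H>) = {ε, t}
FIRST(<D>) = {ε, v}
FIRST(<L>) = {ε, p, t, v}
FOLLOW(<S>) = {$}
FOLLOW(<E>) = {p, t}
FOLLOW(<H>) = {p, t}
FOLLOW(<D>) = {t}
FOLLOW(<L>) = {t}
Cell M[<E>, t] receives both <E> → ε and <E> → t — the grammar is not LL(1).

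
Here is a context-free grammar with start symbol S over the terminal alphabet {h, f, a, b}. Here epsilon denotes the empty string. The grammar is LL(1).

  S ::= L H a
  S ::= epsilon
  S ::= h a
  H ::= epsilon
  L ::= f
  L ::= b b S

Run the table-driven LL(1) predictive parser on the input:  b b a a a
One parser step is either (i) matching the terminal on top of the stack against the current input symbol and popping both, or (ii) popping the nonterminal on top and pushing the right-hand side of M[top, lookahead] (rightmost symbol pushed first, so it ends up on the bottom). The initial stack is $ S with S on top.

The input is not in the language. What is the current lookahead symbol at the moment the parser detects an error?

step 1: stack=$ S  input=b b a a a $  — expand S ::= L H a
step 2: stack=$ a H L  input=b b a a a $  — expand L ::= b b S
step 3: stack=$ a H S b b  input=b b a a a $  — match b
step 4: stack=$ a H S b  input=b a a a $  — match b
step 5: stack=$ a H S  input=a a a $  — expand S ::= epsilon
step 6: stack=$ a H  input=a a a $  — expand H ::= epsilon
step 7: stack=$ a  input=a a a $  — match a
step 8: stack=$  input=a a $  — error: stack empty but input remains

a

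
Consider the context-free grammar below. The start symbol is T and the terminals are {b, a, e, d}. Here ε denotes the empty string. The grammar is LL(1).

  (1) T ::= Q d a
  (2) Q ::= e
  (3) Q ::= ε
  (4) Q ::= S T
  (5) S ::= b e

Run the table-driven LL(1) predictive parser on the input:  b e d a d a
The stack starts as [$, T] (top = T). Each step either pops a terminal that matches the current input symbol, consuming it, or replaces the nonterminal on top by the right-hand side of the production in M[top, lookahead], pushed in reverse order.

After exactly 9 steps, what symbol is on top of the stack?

d

     Stack        Input          Action
  1  $ T          b e d a d a $  expand T ::= Q d a
  2  $ a d Q      b e d a d a $  expand Q ::= S T
  3  $ a d T S    b e d a d a $  expand S ::= b e
  4  $ a d T e b  b e d a d a $  match b
  5  $ a d T e    e d a d a $    match e
  6  $ a d T      d a d a $      expand T ::= Q d a
  7  $ a d a d Q  d a d a $      expand Q ::= ε
  8  $ a d a d    d a d a $      match d
  9  $ a d a      a d a $        match a
Stack after step 9: $ a d (top = d).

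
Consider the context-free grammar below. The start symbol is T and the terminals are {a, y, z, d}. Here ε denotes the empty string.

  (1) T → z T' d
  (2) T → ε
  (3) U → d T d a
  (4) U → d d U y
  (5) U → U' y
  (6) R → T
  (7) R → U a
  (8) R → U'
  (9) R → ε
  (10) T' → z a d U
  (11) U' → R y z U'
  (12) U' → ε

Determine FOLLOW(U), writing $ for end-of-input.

{a, d, y}

FIRST(T) = {ε, z}
FIRST(T') = {z}
FIRST(U) = {d, y, z}  (via U' y)
FIRST(R) = {ε, d, y, z}  (via T, U a, U')
FIRST(U') = {ε, d, y, z}  (via R y z U')
FOLLOW(T) includes $ since T is the start symbol.
FOLLOW(R): in U'→R y z U', R is followed by y z U' with FIRST {y}. Thus FOLLOW(R) = {y}.
FOLLOW(T): in U→d T d a, T is followed by d a with FIRST {d}; in R→T, the suffix after T is empty, so FOLLOW(T) ⊇ FOLLOW(R) = {y}. Thus FOLLOW(T) = {$, d, y}.
FOLLOW(T'): in T→z T' d, T' is followed by d with FIRST {d}. Thus FOLLOW(T') = {d}.
FOLLOW(U): in U→d d U y, U is followed by y with FIRST {y}; in R→U a, U is followed by a with FIRST {a}; in T'→z a d U, the suffix after U is empty, so FOLLOW(U) ⊇ FOLLOW(T') = {d}. Thus FOLLOW(U) = {a, d, y}.
FOLLOW(U'): in U→U' y, U' is followed by y with FIRST {y}; in R→U', the suffix after U' is empty, so FOLLOW(U') ⊇ FOLLOW(R) = {y}; in U'→R y z U', the suffix after U' is empty (adds nothing new). Thus FOLLOW(U') = {y}.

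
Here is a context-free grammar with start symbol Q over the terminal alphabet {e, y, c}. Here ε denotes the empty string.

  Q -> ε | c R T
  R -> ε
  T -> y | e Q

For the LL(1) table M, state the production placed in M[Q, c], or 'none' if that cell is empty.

Q -> c R T

FIRST(Q): from Q->ε we get {ε}; from Q->c R T we get {c}. So FIRST(Q) = {ε, c}.
FIRST(R): from R->ε we get {ε}. So FIRST(R) = {ε}.
FIRST(T): from T->y we get {y}; from T->e Q we get {e}. So FIRST(T) = {e, y}.
FOLLOW(Q) includes $ since Q is the start symbol.
FOLLOW(Q): in T->e Q, the suffix after Q is empty, so FOLLOW(Q) ⊇ FOLLOW(T) = {$}. Thus FOLLOW(Q) = {$}.
FOLLOW(T): in Q->c R T, the suffix after T is empty, so FOLLOW(T) ⊇ FOLLOW(Q) = {$}. Thus FOLLOW(T) = {$}.
For Q -> ε: FIRST(ε) = {ε}, so it goes in M[Q, t] for t ∈ {}; since ε ∈ FIRST, also for every t ∈ FOLLOW(Q) = {$}.
For Q -> c R T: FIRST(c R T) = {c}, so it goes in M[Q, t] for t ∈ {c}.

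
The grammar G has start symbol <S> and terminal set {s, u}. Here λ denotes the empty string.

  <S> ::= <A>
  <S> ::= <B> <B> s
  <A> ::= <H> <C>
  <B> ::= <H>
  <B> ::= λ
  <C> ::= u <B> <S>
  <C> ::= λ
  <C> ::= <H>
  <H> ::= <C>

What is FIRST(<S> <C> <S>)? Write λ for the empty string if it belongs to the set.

{λ, s, u}

FIRST(<S>): from <S>::=<A> we get {λ, u}; from <S>::=<B> <B> s we get {s, u}. So FIRST(<S>) = {λ, s, u}.
FIRST(<A>): from <A>::=<H> <C> we get {λ, u}. So FIRST(<A>) = {λ, u}.
FIRST(<B>): from <B>::=<H> we get {λ, u}; from <B>::=λ we get {λ}. So FIRST(<B>) = {λ, u}.
FIRST(<C>): from <C>::=u <B> <S> we get {u}; from <C>::=λ we get {λ}; from <C>::=<H> we get {λ, u}. So FIRST(<C>) = {λ, u}.
FIRST(<H>): from <H>::=<C> we get {λ, u}. So FIRST(<H>) = {λ, u}.
FIRST(<S> <C> <S>): take FIRST of each symbol in turn, carrying on past any symbol whose FIRST contains λ; result {λ, s, u}.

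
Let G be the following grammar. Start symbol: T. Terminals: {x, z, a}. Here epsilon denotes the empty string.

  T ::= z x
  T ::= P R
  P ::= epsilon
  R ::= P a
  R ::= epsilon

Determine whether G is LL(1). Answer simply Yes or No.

Yes

FIRST(T) = {epsilon, a, z}
FIRST(P) = {epsilon}
FIRST(R) = {epsilon, a}
FOLLOW(T) = {$}
FOLLOW(P) = {$, a}
FOLLOW(R) = {$}
Each cell of M receives at most one production.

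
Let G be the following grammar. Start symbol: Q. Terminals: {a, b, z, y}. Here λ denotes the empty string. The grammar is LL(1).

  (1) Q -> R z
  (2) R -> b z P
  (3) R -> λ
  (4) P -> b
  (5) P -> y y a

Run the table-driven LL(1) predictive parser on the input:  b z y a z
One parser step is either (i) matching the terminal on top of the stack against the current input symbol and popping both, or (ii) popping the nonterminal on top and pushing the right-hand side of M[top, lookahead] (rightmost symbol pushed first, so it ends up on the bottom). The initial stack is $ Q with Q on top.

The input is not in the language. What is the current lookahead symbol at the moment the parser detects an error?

step 1: stack=$ Q  input=b z y a z $  — expand Q -> R z
step 2: stack=$ z R  input=b z y a z $  — expand R -> b z P
step 3: stack=$ z P z b  input=b z y a z $  — match b
step 4: stack=$ z P z  input=z y a z $  — match z
step 5: stack=$ z P  input=y a z $  — expand P -> y y a
step 6: stack=$ z a y y  input=y a z $  — match y
step 7: stack=$ z a y  input=a z $  — error: top is terminal y but lookahead is a

a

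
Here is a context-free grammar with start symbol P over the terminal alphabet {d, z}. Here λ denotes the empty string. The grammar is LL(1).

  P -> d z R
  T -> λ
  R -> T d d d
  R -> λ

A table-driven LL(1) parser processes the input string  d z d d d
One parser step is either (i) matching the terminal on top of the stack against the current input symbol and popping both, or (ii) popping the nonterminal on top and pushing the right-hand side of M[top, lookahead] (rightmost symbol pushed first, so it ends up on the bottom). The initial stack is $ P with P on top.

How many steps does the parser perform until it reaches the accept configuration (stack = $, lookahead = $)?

     Stack      Input        Action
  1  $ P        d z d d d $  expand P -> d z R
  2  $ R z d    d z d d d $  match d
  3  $ R z      z d d d $    match z
  4  $ R        d d d $      expand R -> T d d d
  5  $ d d d T  d d d $      expand T -> λ
  6  $ d d d    d d d $      match d
  7  $ d d      d d $        match d
  8  $ d        d $          match d
Accept reached after 8 steps.

8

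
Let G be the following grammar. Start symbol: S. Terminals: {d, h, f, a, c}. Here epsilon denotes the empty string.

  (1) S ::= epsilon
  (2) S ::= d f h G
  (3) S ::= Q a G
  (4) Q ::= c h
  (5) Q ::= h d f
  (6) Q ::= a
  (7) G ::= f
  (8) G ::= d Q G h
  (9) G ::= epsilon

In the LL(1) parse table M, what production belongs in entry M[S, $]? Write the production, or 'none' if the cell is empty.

S ::= epsilon

FIRST(Q) = {a, c, h}
FIRST(G) = {epsilon, d, f}
FIRST(S) = {epsilon, a, c, d, h}  (via Q a G)
FOLLOW(S) includes $ since S is the start symbol.
FOLLOW(S): S appears on no right-hand side. Thus FOLLOW(S) = {$}.
For S ::= epsilon: FIRST(epsilon) = {epsilon}, so it goes in M[S, t] for t ∈ {}; since epsilon ∈ FIRST, also for every t ∈ FOLLOW(S) = {$}.
For S ::= d f h G: FIRST(d f h G) = {d}, so it goes in M[S, t] for t ∈ {d}.
For S ::= Q a G: FIRST(Q a G) = {a, c, h}, so it goes in M[S, t] for t ∈ {a, c, h}.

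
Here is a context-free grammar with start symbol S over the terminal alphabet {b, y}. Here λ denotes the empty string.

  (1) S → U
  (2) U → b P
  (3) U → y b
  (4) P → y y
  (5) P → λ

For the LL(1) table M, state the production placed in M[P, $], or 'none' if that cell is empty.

FIRST(U) = {b, y}
FIRST(P) = {λ, y}
FIRST(S) = {b, y}  (via U)
FOLLOW(S) includes $ since S is the start symbol.
FOLLOW(U): in S→U, the suffix after U is empty, so FOLLOW(U) ⊇ FOLLOW(S) = {$}. Thus FOLLOW(U) = {$}.
FOLLOW(P): in U→b P, the suffix after P is empty, so FOLLOW(P) ⊇ FOLLOW(U) = {$}. Thus FOLLOW(P) = {$}.
For P → y y: FIRST(y y) = {y}, so it goes in M[P, t] for t ∈ {y}.
For P → λ: FIRST(λ) = {λ}, so it goes in M[P, t] for t ∈ {}; since λ ∈ FIRST, also for every t ∈ FOLLOW(P) = {$}.

P → λ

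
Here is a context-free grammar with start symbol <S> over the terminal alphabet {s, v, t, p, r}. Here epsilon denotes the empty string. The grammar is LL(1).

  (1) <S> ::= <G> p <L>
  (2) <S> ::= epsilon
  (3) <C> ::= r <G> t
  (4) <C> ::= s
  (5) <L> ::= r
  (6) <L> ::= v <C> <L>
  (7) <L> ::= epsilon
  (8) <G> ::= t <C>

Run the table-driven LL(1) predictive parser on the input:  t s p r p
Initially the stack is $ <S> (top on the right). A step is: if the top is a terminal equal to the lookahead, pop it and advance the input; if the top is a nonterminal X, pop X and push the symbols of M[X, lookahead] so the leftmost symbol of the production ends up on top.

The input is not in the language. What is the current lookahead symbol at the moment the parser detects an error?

     Stack          Input        Action
  1  $ <S>          t s p r p $  expand <S> ::= <G> p <L>
  2  $ <L> p <G>    t s p r p $  expand <G> ::= t <C>
  3  $ <L> p <C> t  t s p r p $  match t
  4  $ <L> p <C>    s p r p $    expand <C> ::= s
  5  $ <L> p s      s p r p $    match s
  6  $ <L> p        p r p $      match p
  7  $ <L>          r p $        expand <L> ::= r
  8  $ r            r p $        match r
  9  $              p $          error: stack empty but input remains

p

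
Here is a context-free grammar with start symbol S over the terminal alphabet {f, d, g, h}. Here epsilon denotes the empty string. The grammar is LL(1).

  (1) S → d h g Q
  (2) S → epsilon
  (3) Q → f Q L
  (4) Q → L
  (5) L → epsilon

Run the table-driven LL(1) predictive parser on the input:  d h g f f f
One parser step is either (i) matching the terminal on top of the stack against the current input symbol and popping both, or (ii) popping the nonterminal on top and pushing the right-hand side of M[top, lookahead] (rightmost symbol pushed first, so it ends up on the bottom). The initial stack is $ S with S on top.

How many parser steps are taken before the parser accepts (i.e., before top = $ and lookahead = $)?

15

      Stack        Input          Action
   1  $ S          d h g f f f $  expand S → d h g Q
   2  $ Q g h d    d h g f f f $  match d
   3  $ Q g h      h g f f f $    match h
   4  $ Q g        g f f f $      match g
   5  $ Q          f f f $        expand Q → f Q L
   6  $ L Q f      f f f $        match f
   7  $ L Q        f f $          expand Q → f Q L
   8  $ L L Q f    f f $          match f
   9  $ L L Q      f $            expand Q → f Q L
  10  $ L L L Q f  f $            match f
  11  $ L L L Q    $              expand Q → L
  12  $ L L L L    $              expand L → epsilon
  13  $ L L L      $              expand L → epsilon
  14  $ L L        $              expand L → epsilon
  15  $ L          $              expand L → epsilon
Accept reached after 15 steps.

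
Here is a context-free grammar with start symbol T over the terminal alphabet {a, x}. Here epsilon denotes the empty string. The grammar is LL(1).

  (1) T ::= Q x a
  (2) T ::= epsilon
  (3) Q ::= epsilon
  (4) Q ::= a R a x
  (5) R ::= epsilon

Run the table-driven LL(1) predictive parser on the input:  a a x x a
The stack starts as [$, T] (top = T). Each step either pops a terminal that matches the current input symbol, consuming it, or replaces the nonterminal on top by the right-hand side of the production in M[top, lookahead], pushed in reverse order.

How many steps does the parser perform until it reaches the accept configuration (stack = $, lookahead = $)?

8

step 1: stack=$ T  input=a a x x a $  — expand T ::= Q x a
step 2: stack=$ a x Q  input=a a x x a $  — expand Q ::= a R a x
step 3: stack=$ a x x a R a  input=a a x x a $  — match a
step 4: stack=$ a x x a R  input=a x x a $  — expand R ::= epsilon
step 5: stack=$ a x x a  input=a x x a $  — match a
step 6: stack=$ a x x  input=x x a $  — match x
step 7: stack=$ a x  input=x a $  — match x
step 8: stack=$ a  input=a $  — match a
Accept reached after 8 steps.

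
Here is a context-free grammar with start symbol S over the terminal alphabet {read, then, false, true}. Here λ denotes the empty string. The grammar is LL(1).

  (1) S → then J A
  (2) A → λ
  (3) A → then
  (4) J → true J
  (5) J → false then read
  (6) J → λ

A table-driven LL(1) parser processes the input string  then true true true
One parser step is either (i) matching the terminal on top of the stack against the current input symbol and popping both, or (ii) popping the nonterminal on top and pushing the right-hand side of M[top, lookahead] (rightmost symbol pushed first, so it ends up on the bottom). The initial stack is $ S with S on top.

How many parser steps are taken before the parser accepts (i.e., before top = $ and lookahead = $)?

10

      Stack       Input                  Action
   1  $ S         then true true true $  expand S → then J A
   2  $ A J then  then true true true $  match then
   3  $ A J       true true true $       expand J → true J
   4  $ A J true  true true true $       match true
   5  $ A J       true true $            expand J → true J
   6  $ A J true  true true $            match true
   7  $ A J       true $                 expand J → true J
   8  $ A J true  true $                 match true
   9  $ A J       $                      expand J → λ
  10  $ A         $                      expand A → λ
Accept reached after 10 steps.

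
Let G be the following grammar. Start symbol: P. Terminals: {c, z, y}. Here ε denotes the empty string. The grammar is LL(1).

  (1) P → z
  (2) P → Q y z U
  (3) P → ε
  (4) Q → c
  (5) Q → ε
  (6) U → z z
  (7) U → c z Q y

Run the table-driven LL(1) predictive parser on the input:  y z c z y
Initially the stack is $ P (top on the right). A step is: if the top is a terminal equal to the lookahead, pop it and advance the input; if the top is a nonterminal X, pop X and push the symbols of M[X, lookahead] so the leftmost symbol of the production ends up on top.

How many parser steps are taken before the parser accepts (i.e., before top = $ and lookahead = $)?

step 1: stack=$ P  input=y z c z y $  — expand P → Q y z U
step 2: stack=$ U z y Q  input=y z c z y $  — expand Q → ε
step 3: stack=$ U z y  input=y z c z y $  — match y
step 4: stack=$ U z  input=z c z y $  — match z
step 5: stack=$ U  input=c z y $  — expand U → c z Q y
step 6: stack=$ y Q z c  input=c z y $  — match c
step 7: stack=$ y Q z  input=z y $  — match z
step 8: stack=$ y Q  input=y $  — expand Q → ε
step 9: stack=$ y  input=y $  — match y
Accept reached after 9 steps.

9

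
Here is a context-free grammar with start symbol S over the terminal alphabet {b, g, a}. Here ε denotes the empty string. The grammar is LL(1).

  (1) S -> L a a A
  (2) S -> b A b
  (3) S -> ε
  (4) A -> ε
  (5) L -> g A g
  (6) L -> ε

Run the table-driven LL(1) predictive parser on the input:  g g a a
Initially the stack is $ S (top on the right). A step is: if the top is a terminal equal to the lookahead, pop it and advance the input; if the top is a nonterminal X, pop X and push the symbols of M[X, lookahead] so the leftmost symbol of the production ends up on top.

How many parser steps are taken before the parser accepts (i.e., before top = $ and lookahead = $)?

8

step 1: stack=$ S  input=g g a a $  — expand S -> L a a A
step 2: stack=$ A a a L  input=g g a a $  — expand L -> g A g
step 3: stack=$ A a a g A g  input=g g a a $  — match g
step 4: stack=$ A a a g A  input=g a a $  — expand A -> ε
step 5: stack=$ A a a g  input=g a a $  — match g
step 6: stack=$ A a a  input=a a $  — match a
step 7: stack=$ A a  input=a $  — match a
step 8: stack=$ A  input=$  — expand A -> ε
Accept reached after 8 steps.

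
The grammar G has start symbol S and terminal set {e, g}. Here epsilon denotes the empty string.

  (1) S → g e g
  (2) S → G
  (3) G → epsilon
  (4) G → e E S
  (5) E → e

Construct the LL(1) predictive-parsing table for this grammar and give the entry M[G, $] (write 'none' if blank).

G → epsilon

FIRST(G) = {epsilon, e}
FIRST(E) = {e}
FIRST(S) = {epsilon, e, g}  (via G)
FOLLOW(S) includes $ since S is the start symbol.
FOLLOW(S): in G→e E S, the suffix after S is empty, so FOLLOW(S) ⊇ FOLLOW(G) = {$}. Thus FOLLOW(S) = {$}.
FOLLOW(G): in S→G, the suffix after G is empty, so FOLLOW(G) ⊇ FOLLOW(S) = {$}. Thus FOLLOW(G) = {$}.
For G → epsilon: FIRST(epsilon) = {epsilon}, so it goes in M[G, t] for t ∈ {}; since epsilon ∈ FIRST, also for every t ∈ FOLLOW(G) = {$}.
For G → e E S: FIRST(e E S) = {e}, so it goes in M[G, t] for t ∈ {e}.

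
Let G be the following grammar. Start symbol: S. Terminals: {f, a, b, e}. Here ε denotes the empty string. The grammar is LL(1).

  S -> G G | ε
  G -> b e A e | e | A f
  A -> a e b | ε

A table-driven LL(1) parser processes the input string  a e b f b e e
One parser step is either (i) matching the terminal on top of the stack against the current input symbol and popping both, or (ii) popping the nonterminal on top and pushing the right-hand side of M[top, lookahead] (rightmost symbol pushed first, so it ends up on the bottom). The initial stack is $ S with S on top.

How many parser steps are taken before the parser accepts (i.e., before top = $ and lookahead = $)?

12

      Stack        Input            Action
   1  $ S          a e b f b e e $  expand S -> G G
   2  $ G G        a e b f b e e $  expand G -> A f
   3  $ G f A      a e b f b e e $  expand A -> a e b
   4  $ G f b e a  a e b f b e e $  match a
   5  $ G f b e    e b f b e e $    match e
   6  $ G f b      b f b e e $      match b
   7  $ G f        f b e e $        match f
   8  $ G          b e e $          expand G -> b e A e
   9  $ e A e b    b e e $          match b
  10  $ e A e      e e $            match e
  11  $ e A        e $              expand A -> ε
  12  $ e          e $              match e
Accept reached after 12 steps.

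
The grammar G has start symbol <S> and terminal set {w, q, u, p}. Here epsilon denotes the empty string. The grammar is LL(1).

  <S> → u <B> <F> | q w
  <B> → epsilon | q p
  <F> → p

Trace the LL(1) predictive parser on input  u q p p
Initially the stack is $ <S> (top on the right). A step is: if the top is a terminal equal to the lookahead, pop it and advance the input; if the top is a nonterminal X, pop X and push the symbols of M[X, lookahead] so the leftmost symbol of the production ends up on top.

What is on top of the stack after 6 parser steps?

     Stack        Input      Action
  1  $ <S>        u q p p $  expand <S> → u <B> <F>
  2  $ <F> <B> u  u q p p $  match u
  3  $ <F> <B>    q p p $    expand <B> → q p
  4  $ <F> p q    q p p $    match q
  5  $ <F> p      p p $      match p
  6  $ <F>        p $        expand <F> → p
Stack after step 6: $ p (top = p).

p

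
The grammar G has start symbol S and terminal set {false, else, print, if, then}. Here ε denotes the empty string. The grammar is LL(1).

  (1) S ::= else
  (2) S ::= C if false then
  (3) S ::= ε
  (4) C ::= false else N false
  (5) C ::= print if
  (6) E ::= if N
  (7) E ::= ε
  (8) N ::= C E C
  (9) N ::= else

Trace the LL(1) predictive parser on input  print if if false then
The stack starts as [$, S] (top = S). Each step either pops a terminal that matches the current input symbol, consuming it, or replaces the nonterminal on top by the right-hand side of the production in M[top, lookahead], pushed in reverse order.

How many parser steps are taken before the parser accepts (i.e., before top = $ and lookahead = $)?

step 1: stack=$ S  input=print if if false then $  — expand S ::= C if false then
step 2: stack=$ then false if C  input=print if if false then $  — expand C ::= print if
step 3: stack=$ then false if if print  input=print if if false then $  — match print
step 4: stack=$ then false if if  input=if if false then $  — match if
step 5: stack=$ then false if  input=if false then $  — match if
step 6: stack=$ then false  input=false then $  — match false
step 7: stack=$ then  input=then $  — match then
Accept reached after 7 steps.

7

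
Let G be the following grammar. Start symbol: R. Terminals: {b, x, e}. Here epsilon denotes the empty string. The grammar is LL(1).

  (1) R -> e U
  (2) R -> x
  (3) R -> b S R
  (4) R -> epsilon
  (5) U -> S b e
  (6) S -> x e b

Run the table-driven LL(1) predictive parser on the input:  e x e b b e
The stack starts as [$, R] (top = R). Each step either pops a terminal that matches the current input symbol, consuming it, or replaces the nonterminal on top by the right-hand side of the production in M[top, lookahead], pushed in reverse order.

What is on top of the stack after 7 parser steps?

b

step 1: stack=$ R  input=e x e b b e $  — expand R -> e U
step 2: stack=$ U e  input=e x e b b e $  — match e
step 3: stack=$ U  input=x e b b e $  — expand U -> S b e
step 4: stack=$ e b S  input=x e b b e $  — expand S -> x e b
step 5: stack=$ e b b e x  input=x e b b e $  — match x
step 6: stack=$ e b b e  input=e b b e $  — match e
step 7: stack=$ e b b  input=b b e $  — match b
Stack after step 7: $ e b (top = b).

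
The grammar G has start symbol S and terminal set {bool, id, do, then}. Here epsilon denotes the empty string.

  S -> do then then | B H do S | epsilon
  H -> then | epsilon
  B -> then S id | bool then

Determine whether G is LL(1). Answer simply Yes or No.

FIRST(S) = {epsilon, bool, do, then}
FIRST(H) = {epsilon, then}
FIRST(B) = {bool, then}
FOLLOW(S) = {$, id}
FOLLOW(H) = {do}
FOLLOW(B) = {do, then}
Each cell of M receives at most one production.

Yes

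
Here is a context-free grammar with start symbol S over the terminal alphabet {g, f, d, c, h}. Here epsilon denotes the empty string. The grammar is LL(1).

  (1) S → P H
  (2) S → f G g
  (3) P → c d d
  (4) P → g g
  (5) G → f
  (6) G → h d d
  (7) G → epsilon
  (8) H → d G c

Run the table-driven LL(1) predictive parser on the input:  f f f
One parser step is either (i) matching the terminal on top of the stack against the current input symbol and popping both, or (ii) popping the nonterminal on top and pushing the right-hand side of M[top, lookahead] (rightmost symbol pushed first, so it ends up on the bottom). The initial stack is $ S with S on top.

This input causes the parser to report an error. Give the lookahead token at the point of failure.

f

step 1: stack=$ S  input=f f f $  — expand S → f G g
step 2: stack=$ g G f  input=f f f $  — match f
step 3: stack=$ g G  input=f f $  — expand G → f
step 4: stack=$ g f  input=f f $  — match f
step 5: stack=$ g  input=f $  — error: top is terminal g but lookahead is f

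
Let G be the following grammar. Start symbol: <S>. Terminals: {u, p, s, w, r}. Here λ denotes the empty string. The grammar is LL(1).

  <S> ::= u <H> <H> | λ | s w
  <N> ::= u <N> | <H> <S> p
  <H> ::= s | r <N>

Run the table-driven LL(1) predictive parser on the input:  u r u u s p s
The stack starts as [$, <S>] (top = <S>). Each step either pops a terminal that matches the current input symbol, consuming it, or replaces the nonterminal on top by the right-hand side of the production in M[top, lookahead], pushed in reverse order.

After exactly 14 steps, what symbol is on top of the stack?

step 1: stack=$ <S>  input=u r u u s p s $  — expand <S> ::= u <H> <H>
step 2: stack=$ <H> <H> u  input=u r u u s p s $  — match u
step 3: stack=$ <H> <H>  input=r u u s p s $  — expand <H> ::= r <N>
step 4: stack=$ <H> <N> r  input=r u u s p s $  — match r
step 5: stack=$ <H> <N>  input=u u s p s $  — expand <N> ::= u <N>
step 6: stack=$ <H> <N> u  input=u u s p s $  — match u
step 7: stack=$ <H> <N>  input=u s p s $  — expand <N> ::= u <N>
step 8: stack=$ <H> <N> u  input=u s p s $  — match u
step 9: stack=$ <H> <N>  input=s p s $  — expand <N> ::= <H> <S> p
step 10: stack=$ <H> p <S> <H>  input=s p s $  — expand <H> ::= s
step 11: stack=$ <H> p <S> s  input=s p s $  — match s
step 12: stack=$ <H> p <S>  input=p s $  — expand <S> ::= λ
step 13: stack=$ <H> p  input=p s $  — match p
step 14: stack=$ <H>  input=s $  — expand <H> ::= s
Stack after step 14: $ s (top = s).

s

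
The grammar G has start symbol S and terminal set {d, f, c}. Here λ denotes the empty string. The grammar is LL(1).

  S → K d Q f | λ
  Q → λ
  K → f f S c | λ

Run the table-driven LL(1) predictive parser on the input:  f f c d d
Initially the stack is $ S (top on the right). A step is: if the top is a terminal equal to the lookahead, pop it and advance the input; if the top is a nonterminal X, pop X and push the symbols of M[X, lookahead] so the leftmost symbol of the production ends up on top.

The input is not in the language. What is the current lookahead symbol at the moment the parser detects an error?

step 1: stack=$ S  input=f f c d d $  — expand S → K d Q f
step 2: stack=$ f Q d K  input=f f c d d $  — expand K → f f S c
step 3: stack=$ f Q d c S f f  input=f f c d d $  — match f
step 4: stack=$ f Q d c S f  input=f c d d $  — match f
step 5: stack=$ f Q d c S  input=c d d $  — expand S → λ
step 6: stack=$ f Q d c  input=c d d $  — match c
step 7: stack=$ f Q d  input=d d $  — match d
step 8: stack=$ f Q  input=d $  — error: M[Q, d] is empty

d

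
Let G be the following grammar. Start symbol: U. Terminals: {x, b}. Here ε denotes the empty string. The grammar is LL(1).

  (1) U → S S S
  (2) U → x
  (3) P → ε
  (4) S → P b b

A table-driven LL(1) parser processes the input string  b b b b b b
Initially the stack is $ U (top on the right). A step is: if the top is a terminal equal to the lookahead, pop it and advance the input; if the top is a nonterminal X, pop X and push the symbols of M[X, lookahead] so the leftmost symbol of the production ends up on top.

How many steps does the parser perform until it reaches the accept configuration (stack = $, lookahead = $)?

13

step 1: stack=$ U  input=b b b b b b $  — expand U → S S S
step 2: stack=$ S S S  input=b b b b b b $  — expand S → P b b
step 3: stack=$ S S b b P  input=b b b b b b $  — expand P → ε
step 4: stack=$ S S b b  input=b b b b b b $  — match b
step 5: stack=$ S S b  input=b b b b b $  — match b
step 6: stack=$ S S  input=b b b b $  — expand S → P b b
step 7: stack=$ S b b P  input=b b b b $  — expand P → ε
step 8: stack=$ S b b  input=b b b b $  — match b
step 9: stack=$ S b  input=b b b $  — match b
step 10: stack=$ S  input=b b $  — expand S → P b b
step 11: stack=$ b b P  input=b b $  — expand P → ε
step 12: stack=$ b b  input=b b $  — match b
step 13: stack=$ b  input=b $  — match b
Accept reached after 13 steps.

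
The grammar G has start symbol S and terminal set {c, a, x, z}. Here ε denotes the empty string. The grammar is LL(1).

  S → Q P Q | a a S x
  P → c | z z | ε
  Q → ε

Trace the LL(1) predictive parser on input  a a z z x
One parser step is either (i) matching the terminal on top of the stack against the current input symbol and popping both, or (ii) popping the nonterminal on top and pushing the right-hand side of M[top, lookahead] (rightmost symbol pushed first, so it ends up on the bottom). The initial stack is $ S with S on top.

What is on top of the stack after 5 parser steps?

step 1: stack=$ S  input=a a z z x $  — expand S → a a S x
step 2: stack=$ x S a a  input=a a z z x $  — match a
step 3: stack=$ x S a  input=a z z x $  — match a
step 4: stack=$ x S  input=z z x $  — expand S → Q P Q
step 5: stack=$ x Q P Q  input=z z x $  — expand Q → ε
Stack after step 5: $ x Q P (top = P).

P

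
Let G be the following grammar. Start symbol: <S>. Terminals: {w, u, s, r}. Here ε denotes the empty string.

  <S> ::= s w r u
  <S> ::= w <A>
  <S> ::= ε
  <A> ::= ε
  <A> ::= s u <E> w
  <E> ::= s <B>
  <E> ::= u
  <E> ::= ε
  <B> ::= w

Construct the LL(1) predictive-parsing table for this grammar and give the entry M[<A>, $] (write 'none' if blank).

FIRST(<S>): from <S>::=s w r u we get {s}; from <S>::=w <A> we get {w}; from <S>::=ε we get {ε}. So FIRST(<S>) = {ε, s, w}.
FIRST(<A>): from <A>::=ε we get {ε}; from <A>::=s u <E> w we get {s}. So FIRST(<A>) = {ε, s}.
FIRST(<E>): from <E>::=s <B> we get {s}; from <E>::=u we get {u}; from <E>::=ε we get {ε}. So FIRST(<E>) = {ε, s, u}.
FIRST(<B>): from <B>::=w we get {w}. So FIRST(<B>) = {w}.
FOLLOW(<S>) includes $ since <S> is the start symbol.
FOLLOW(<S>): <S> appears on no right-hand side. Thus FOLLOW(<S>) = {$}.
FOLLOW(<A>): in <S>::=w <A>, the suffix after <A> is empty, so FOLLOW(<A>) ⊇ FOLLOW(<S>) = {$}. Thus FOLLOW(<A>) = {$}.
For <A> ::= ε: FIRST(ε) = {ε}, so it goes in M[<A>, t] for t ∈ {}; since ε ∈ FIRST, also for every t ∈ FOLLOW(<A>) = {$}.
For <A> ::= s u <E> w: FIRST(s u <E> w) = {s}, so it goes in M[<A>, t] for t ∈ {s}.

<A> ::= ε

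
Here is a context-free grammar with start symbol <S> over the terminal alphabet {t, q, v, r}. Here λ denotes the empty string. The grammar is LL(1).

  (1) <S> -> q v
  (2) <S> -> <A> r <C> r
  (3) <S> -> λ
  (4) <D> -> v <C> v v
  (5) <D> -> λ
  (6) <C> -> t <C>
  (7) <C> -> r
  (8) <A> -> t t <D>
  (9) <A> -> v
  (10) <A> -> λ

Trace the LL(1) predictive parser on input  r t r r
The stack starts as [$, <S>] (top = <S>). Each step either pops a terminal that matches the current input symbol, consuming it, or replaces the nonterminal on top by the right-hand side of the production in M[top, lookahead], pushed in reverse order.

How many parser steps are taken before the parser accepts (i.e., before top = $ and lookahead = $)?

8

step 1: stack=$ <S>  input=r t r r $  — expand <S> -> <A> r <C> r
step 2: stack=$ r <C> r <A>  input=r t r r $  — expand <A> -> λ
step 3: stack=$ r <C> r  input=r t r r $  — match r
step 4: stack=$ r <C>  input=t r r $  — expand <C> -> t <C>
step 5: stack=$ r <C> t  input=t r r $  — match t
step 6: stack=$ r <C>  input=r r $  — expand <C> -> r
step 7: stack=$ r r  input=r r $  — match r
step 8: stack=$ r  input=r $  — match r
Accept reached after 8 steps.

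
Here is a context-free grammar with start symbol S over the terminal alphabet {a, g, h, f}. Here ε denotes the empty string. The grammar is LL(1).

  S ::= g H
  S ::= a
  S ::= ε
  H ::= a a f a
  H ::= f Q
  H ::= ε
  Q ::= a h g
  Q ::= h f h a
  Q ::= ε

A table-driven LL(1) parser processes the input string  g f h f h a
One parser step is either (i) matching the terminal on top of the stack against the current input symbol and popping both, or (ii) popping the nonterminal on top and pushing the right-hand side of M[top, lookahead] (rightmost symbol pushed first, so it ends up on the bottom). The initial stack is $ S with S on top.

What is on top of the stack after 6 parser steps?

step 1: stack=$ S  input=g f h f h a $  — expand S ::= g H
step 2: stack=$ H g  input=g f h f h a $  — match g
step 3: stack=$ H  input=f h f h a $  — expand H ::= f Q
step 4: stack=$ Q f  input=f h f h a $  — match f
step 5: stack=$ Q  input=h f h a $  — expand Q ::= h f h a
step 6: stack=$ a h f h  input=h f h a $  — match h
Stack after step 6: $ a h f (top = f).

f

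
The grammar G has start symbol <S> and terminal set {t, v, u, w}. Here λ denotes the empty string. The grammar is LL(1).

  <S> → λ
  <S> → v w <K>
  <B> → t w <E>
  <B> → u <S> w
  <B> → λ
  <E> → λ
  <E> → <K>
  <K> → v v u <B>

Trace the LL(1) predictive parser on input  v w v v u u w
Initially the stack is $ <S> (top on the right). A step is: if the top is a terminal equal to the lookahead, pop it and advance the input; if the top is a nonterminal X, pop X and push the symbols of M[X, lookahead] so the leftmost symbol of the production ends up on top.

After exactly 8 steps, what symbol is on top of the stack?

u

     Stack        Input            Action
  1  $ <S>        v w v v u u w $  expand <S> → v w <K>
  2  $ <K> w v    v w v v u u w $  match v
  3  $ <K> w      w v v u u w $    match w
  4  $ <K>        v v u u w $      expand <K> → v v u <B>
  5  $ <B> u v v  v v u u w $      match v
  6  $ <B> u v    v u u w $        match v
  7  $ <B> u      u u w $          match u
  8  $ <B>        u w $            expand <B> → u <S> w
Stack after step 8: $ w <S> u (top = u).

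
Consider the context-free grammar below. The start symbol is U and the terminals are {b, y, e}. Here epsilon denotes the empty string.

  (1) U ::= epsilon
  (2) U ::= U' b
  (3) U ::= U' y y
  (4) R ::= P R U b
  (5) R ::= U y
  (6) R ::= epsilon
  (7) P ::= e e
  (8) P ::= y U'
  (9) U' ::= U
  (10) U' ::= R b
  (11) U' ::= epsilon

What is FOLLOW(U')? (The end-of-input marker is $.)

FIRST(P): from P::=e e we get {e}; from P::=y U' we get {y}. So FIRST(P) = {e, y}.
FIRST(U): from U::=epsilon we get {epsilon}; from U::=U' b we get {b, e, y}; from U::=U' y y we get {b, e, y}. So FIRST(U) = {epsilon, b, e, y}.
FIRST(R): from R::=P R U b we get {e, y}; from R::=U y we get {b, e, y}; from R::=epsilon we get {epsilon}. So FIRST(R) = {epsilon, b, e, y}.
FIRST(U'): from U'::=U we get {epsilon, b, e, y}; from U'::=R b we get {b, e, y}; from U'::=epsilon we get {epsilon}. So FIRST(U') = {epsilon, b, e, y}.
FOLLOW(U) includes $ since U is the start symbol.
FOLLOW(R): in R::=P R U b, R is followed by U b with FIRST {b, e, y}; in U'::=R b, R is followed by b with FIRST {b}. Thus FOLLOW(R) = {b, e, y}.
FOLLOW(P): in R::=P R U b, P is followed by R U b with FIRST {b, e, y}. Thus FOLLOW(P) = {b, e, y}.
FOLLOW(U'): in U::=U' b, U' is followed by b with FIRST {b}; in U::=U' y y, U' is followed by y y with FIRST {y}; in P::=y U', the suffix after U' is empty, so FOLLOW(U') ⊇ FOLLOW(P) = {b, e, y}. Thus FOLLOW(U') = {b, e, y}.
FOLLOW(U): in R::=P R U b, U is followed by b with FIRST {b}; in R::=U y, U is followed by y with FIRST {y}; in U'::=U, the suffix after U is empty, so FOLLOW(U) ⊇ FOLLOW(U') = {b, e, y}. Thus FOLLOW(U) = {$, b, e, y}.

{b, e, y}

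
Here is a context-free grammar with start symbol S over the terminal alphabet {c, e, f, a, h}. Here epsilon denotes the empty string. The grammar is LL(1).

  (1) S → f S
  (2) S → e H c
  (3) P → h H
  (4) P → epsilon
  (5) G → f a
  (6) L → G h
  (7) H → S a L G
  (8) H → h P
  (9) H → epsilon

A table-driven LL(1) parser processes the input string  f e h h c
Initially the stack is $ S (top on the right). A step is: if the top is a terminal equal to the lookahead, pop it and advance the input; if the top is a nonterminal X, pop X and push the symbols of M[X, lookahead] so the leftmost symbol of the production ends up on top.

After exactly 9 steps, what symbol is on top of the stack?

c

step 1: stack=$ S  input=f e h h c $  — expand S → f S
step 2: stack=$ S f  input=f e h h c $  — match f
step 3: stack=$ S  input=e h h c $  — expand S → e H c
step 4: stack=$ c H e  input=e h h c $  — match e
step 5: stack=$ c H  input=h h c $  — expand H → h P
step 6: stack=$ c P h  input=h h c $  — match h
step 7: stack=$ c P  input=h c $  — expand P → h H
step 8: stack=$ c H h  input=h c $  — match h
step 9: stack=$ c H  input=c $  — expand H → epsilon
Stack after step 9: $ c (top = c).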